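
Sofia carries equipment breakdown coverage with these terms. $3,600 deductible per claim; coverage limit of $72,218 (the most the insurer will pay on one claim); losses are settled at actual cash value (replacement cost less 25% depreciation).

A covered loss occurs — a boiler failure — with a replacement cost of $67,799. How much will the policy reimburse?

$47,249.25

Actual cash value after 25% depreciation: $67,799 × 75% = $50,849.25.
Less the $3,600 deductible: $50,849.25 − $3,600 = $47,249.25.
That's under the $72,218 cap, so the insurer reimburses the full $47,249.25.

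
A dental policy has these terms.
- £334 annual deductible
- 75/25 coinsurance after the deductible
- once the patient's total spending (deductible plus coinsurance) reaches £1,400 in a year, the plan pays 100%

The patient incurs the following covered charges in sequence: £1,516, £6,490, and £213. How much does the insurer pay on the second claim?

Claim 1 — £1,516: £334 finishes the deductible; £1,182 goes to coinsurance; patient's 25% is £295.50. Cost to patient: £629.50. OOP to date £629.50. Plan pays £1,516 − £629.50 = £886.50.
Claim 2 — £6,490: 25% coinsurance on £6,490 = £1,622.50. That would push OOP to £2,252, over the £1,400 cap, so patient pays £1,400 − £629.50 = £770.50. Insurer: £6,490 − £770.50 = £5,719.50.

£5,719.50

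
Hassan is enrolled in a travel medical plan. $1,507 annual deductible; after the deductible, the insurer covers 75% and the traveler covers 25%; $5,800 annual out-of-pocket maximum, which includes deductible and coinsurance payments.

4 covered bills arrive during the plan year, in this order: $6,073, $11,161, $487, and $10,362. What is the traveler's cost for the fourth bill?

#1 ($6,073): $1,507 to deductible, leaving $4,566; 25% of $4,566 = $1,141.50. Cost to traveler: $2,648.50. OOP to date $2,648.50.
#2 ($11,161): deductible already satisfied, so traveler's share is 25% × $11,161 = $2,790.25. Traveler owes $2,790.25 (running OOP $5,438.75).
#3 ($487): 25% coinsurance on $487 = $121.75. Traveler owes $121.75 (running OOP $5,560.50).
#4 ($10,362): deductible already satisfied, so traveler's share is 25% × $10,362 = $2,590.50. Adding that to $5,560.50 gives $8,151, past the $5,800 cap; traveler pays only $5,800 − $5,560.50 = $239.50.

$239.50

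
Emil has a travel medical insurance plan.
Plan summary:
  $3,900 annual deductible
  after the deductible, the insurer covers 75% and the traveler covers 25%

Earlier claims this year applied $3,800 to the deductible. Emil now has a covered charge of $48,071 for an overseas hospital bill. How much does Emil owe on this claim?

Deductible still to meet: $3,900 − $3,800 = $100.
After the $100 deductible portion, $48,071 − $100 = $47,971 is subject to coinsurance.
Coinsurance: $47,971 × 25% = $11,992.75.
So the traveler owes $100 + $11,992.75 = $12,092.75.

$12,092.75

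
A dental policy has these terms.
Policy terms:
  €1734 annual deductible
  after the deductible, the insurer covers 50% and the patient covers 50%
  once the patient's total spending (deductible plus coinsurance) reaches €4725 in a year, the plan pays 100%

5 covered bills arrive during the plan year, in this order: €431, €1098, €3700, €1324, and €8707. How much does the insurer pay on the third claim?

€1747.50

Claim 1 — €431: all of it applies to the deductible. Patient owes €431 (running OOP €431). Plan pays €431 − €431 = €0.
Claim 2 — €1098: fully absorbed by the deductible. Cost to patient: €1098. OOP to date €1529. Plan pays €1098 − €1098 = €0.
Claim 3 — €3700: deductible takes €205, €3495 remains; 50% of €3495 = €1747.50. Cost to patient: €1952.50. OOP to date €3481.50. Insurer: €3700 − €1952.50 = €1747.50.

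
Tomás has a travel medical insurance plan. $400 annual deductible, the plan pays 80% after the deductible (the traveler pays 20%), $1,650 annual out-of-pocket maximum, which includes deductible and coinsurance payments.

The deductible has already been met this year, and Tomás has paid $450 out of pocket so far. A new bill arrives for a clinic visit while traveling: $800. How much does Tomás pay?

$160

The deductible is already satisfied, so the full bill goes to coinsurance.
20% of $800 = $160 falls to the traveler.
Cumulative spending $450 + $160 = $610 stays under the $1,650 maximum.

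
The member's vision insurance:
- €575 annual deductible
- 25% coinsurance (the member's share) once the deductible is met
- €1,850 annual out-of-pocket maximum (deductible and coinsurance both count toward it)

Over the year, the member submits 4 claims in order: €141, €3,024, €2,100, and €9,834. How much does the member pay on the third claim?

Claim 1 (€141): entire amount goes to the deductible. Cost to member: €141. OOP to date €141.
Claim 2 (€3,024): €434 to deductible, leaving €2,590; member's 25% is €647.50. Member pays €1,081.50; OOP now €1,222.50.
Claim 3 (€2,100): deductible already satisfied, so member's share is 25% × €2,100 = €525. Member owes €525 (running OOP €1,747.50).

€525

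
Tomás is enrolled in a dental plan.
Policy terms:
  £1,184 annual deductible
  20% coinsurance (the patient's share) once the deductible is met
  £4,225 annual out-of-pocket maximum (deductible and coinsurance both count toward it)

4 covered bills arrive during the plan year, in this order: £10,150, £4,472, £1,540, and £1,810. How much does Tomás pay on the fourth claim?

£45.40

#1 (£10,150): £1,184 to deductible, leaving £8,966; coinsurance £8,966 × 20% = £1,793.20. Patient owes £2,977.20 (running OOP £2,977.20).
#2 (£4,472): deductible met; 20% of £4,472 = £894.40. Patient pays £894.40; OOP now £3,871.60.
#3 (£1,540): deductible already satisfied, so patient's share is 20% × £1,540 = £308. Patient pays £308; OOP now £4,179.60.
#4 (£1,810): deductible met; 20% of £1,810 = £362. OOP would hit £4,541.60 > £4,225, so the cap limits the patient to £4,225 − £4,179.60 = £45.40.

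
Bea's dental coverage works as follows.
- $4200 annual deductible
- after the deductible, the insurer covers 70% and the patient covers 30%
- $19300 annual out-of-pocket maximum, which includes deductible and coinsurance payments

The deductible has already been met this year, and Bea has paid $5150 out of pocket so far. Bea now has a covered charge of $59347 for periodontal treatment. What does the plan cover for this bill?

With the deductible met, the entire $59347 is subject to coinsurance.
30% of $59347 = $17804.10 falls to the patient.
Year-to-date out-of-pocket would reach $5150 + $17804.10 = $22954.10, above the $19300 maximum, so the patient pays only $19300 − $5150 = $14150.
The plan picks up $59347 − $14150 = $45197.

$45197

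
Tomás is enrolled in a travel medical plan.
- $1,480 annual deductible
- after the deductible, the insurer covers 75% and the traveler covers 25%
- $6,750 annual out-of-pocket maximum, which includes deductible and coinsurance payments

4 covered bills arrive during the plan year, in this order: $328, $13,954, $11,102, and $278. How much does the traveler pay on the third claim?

$2,069.50

#1 ($328): all of it applies to the deductible. Traveler pays $328; OOP now $328.
#2 ($13,954): deductible takes $1,152, $12,802 remains; traveler's 25% is $3,200.50. Cost to traveler: $4,352.50. OOP to date $4,680.50.
#3 ($11,102): deductible already satisfied, so traveler's share is 25% × $11,102 = $2,775.50. That would push OOP to $7,456, over the $6,750 cap, so traveler pays $6,750 − $4,680.50 = $2,069.50.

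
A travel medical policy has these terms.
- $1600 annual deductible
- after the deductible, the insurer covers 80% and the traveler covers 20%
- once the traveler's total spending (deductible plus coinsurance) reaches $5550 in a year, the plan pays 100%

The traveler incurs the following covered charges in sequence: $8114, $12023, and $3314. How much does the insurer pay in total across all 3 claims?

$17901

#1 ($8114): deductible takes $1600, $6514 remains; coinsurance $6514 × 20% = $1302.80. Traveler owes $2902.80 (running OOP $2902.80). Insurer: $8114 − $2902.80 = $5211.20.
#2 ($12023): deductible met; 20% of $12023 = $2404.60. Cost to traveler: $2404.60. OOP to date $5307.40. Insurer: $12023 − $2404.60 = $9618.40.
#3 ($3314): 20% coinsurance on $3314 = $662.80. Adding that to $5307.40 gives $5970.20, past the $5550 cap; traveler pays only $5550 − $5307.40 = $242.60. Insurer: $3314 − $242.60 = $3071.40.
Insurer total = bills − traveler's total = $23451 − $5550 = $17901.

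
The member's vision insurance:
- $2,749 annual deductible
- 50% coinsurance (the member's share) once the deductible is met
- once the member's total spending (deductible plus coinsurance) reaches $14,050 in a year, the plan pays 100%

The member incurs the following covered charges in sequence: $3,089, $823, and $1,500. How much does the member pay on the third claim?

#1 ($3,089): deductible takes $2,749, $340 remains; member's 50% is $170. Member pays $2,919; OOP now $2,919.
#2 ($823): 50% coinsurance on $823 = $411.50. Member pays $411.50; OOP now $3,330.50.
#3 ($1,500): deductible met; 50% of $1,500 = $750. Member pays $750; OOP now $4,080.50.

$750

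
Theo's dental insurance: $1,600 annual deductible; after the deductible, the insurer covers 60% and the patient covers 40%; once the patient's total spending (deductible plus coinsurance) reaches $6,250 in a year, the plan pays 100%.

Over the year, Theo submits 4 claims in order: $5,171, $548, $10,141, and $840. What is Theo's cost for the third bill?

$3,002.40

Bill 1, $5,171: $1,600 to deductible, leaving $3,571; coinsurance $3,571 × 40% = $1,428.40. Patient pays $3,028.40; OOP now $3,028.40.
Bill 2, $548: deductible met; 40% of $548 = $219.20. Patient pays $219.20; OOP now $3,247.60.
Bill 3, $10,141: 40% coinsurance on $10,141 = $4,056.40. OOP would hit $7,304 > $6,250, so the cap limits the patient to $6,250 − $3,247.60 = $3,002.40.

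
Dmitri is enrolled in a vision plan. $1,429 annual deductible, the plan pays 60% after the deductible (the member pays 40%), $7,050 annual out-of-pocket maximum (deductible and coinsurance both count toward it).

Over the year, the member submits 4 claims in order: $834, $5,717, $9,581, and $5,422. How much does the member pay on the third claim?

#1 ($834): entire amount goes to the deductible. Member pays $834; OOP now $834.
#2 ($5,717): $595 to deductible, leaving $5,122; coinsurance $5,122 × 40% = $2,048.80. Member pays $2,643.80; OOP now $3,477.80.
#3 ($9,581): deductible already satisfied, so member's share is 40% × $9,581 = $3,832.40. Adding that to $3,477.80 gives $7,310.20, past the $7,050 cap; member pays only $7,050 − $3,477.80 = $3,572.20.

$3,572.20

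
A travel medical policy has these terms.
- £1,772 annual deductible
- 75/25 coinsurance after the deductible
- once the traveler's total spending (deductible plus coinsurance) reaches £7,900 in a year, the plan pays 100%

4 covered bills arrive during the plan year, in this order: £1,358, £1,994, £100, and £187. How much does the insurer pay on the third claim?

Bill 1, £1,358: all of it applies to the deductible. Cost to traveler: £1,358. OOP to date £1,358. Plan pays £1,358 − £1,358 = £0.
Bill 2, £1,994: £414 to deductible, leaving £1,580; traveler's 25% is £395. Cost to traveler: £809. OOP to date £2,167. Insurer: £1,994 − £809 = £1,185.
Bill 3, £100: deductible met; 25% of £100 = £25. Cost to traveler: £25. OOP to date £2,192. Insurer: £100 − £25 = £75.

£75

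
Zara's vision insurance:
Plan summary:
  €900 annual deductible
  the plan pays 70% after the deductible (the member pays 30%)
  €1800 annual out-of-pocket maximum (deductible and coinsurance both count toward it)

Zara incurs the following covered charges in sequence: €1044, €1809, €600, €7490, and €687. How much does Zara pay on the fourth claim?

Claim 1 (€1044): €900 to deductible, leaving €144; coinsurance €144 × 30% = €43.20. Member owes €943.20 (running OOP €943.20).
Claim 2 (€1809): deductible met; 30% of €1809 = €542.70. Member pays €542.70; OOP now €1485.90.
Claim 3 (€600): deductible already satisfied, so member's share is 30% × €600 = €180. Cost to member: €180. OOP to date €1665.90.
Claim 4 (€7490): 30% coinsurance on €7490 = €2247. OOP would hit €3912.90 > €1800, so the cap limits the member to €1800 − €1665.90 = €134.10.

€134.10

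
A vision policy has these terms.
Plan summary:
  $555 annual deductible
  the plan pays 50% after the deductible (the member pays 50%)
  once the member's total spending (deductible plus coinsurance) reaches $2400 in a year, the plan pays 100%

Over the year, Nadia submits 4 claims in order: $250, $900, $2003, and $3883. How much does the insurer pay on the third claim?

#1 ($250): fully absorbed by the deductible. Member owes $250 (running OOP $250). Plan pays $250 − $250 = $0.
#2 ($900): deductible takes $305, $595 remains; coinsurance $595 × 50% = $297.50. Member pays $602.50; OOP now $852.50. Insurer: $900 − $602.50 = $297.50.
#3 ($2003): 50% coinsurance on $2003 = $1001.50. Member owes $1001.50 (running OOP $1854). Insurer: $2003 − $1001.50 = $1001.50.

$1001.50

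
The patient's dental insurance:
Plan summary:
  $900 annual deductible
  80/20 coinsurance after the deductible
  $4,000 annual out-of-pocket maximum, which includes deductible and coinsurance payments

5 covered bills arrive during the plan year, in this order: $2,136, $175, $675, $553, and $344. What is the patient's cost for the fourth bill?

Claim 1 — $2,136: $900 to deductible, leaving $1,236; coinsurance $1,236 × 20% = $247.20. Patient owes $1,147.20 (running OOP $1,147.20).
Claim 2 — $175: deductible already satisfied, so patient's share is 20% × $175 = $35. Patient pays $35; OOP now $1,182.20.
Claim 3 — $675: 20% coinsurance on $675 = $135. Cost to patient: $135. OOP to date $1,317.20.
Claim 4 — $553: 20% coinsurance on $553 = $110.60. Cost to patient: $110.60. OOP to date $1,427.80.

$110.60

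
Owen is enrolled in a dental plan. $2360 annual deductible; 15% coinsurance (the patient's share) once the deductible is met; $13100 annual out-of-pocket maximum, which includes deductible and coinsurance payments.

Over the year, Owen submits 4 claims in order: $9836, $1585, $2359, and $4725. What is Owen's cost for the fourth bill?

Bill 1, $9836: $2360 finishes the deductible; $7476 goes to coinsurance; patient's 15% is $1121.40. Patient owes $3481.40 (running OOP $3481.40).
Bill 2, $1585: deductible already satisfied, so patient's share is 15% × $1585 = $237.75. Patient pays $237.75; OOP now $3719.15.
Bill 3, $2359: deductible met; 15% of $2359 = $353.85. Patient owes $353.85 (running OOP $4073).
Bill 4, $4725: 15% coinsurance on $4725 = $708.75. Cost to patient: $708.75. OOP to date $4781.75.

$708.75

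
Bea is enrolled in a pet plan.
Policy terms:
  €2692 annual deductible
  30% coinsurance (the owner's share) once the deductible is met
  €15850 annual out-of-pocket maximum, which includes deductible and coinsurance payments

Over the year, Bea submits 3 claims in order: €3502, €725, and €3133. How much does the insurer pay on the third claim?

Claim 1 (€3502): deductible takes €2692, €810 remains; owner's 30% is €243. Owner owes €2935 (running OOP €2935). Insurer: €3502 − €2935 = €567.
Claim 2 (€725): deductible met; 30% of €725 = €217.50. Owner owes €217.50 (running OOP €3152.50). Insurer: €725 − €217.50 = €507.50.
Claim 3 (€3133): deductible met; 30% of €3133 = €939.90. Owner owes €939.90 (running OOP €4092.40). Plan pays €3133 − €939.90 = €2193.10.

€2193.10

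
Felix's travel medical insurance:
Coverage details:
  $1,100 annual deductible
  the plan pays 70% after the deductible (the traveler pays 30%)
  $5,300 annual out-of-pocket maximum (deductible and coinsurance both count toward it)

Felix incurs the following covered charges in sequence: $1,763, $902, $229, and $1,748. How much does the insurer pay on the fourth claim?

$1,223.60

Bill 1, $1,763: $1,100 finishes the deductible; $663 goes to coinsurance; 30% of $663 = $198.90. Cost to traveler: $1,298.90. OOP to date $1,298.90. Insurer: $1,763 − $1,298.90 = $464.10.
Bill 2, $902: deductible met; 30% of $902 = $270.60. Cost to traveler: $270.60. OOP to date $1,569.50. Insurer: $902 − $270.60 = $631.40.
Bill 3, $229: 30% coinsurance on $229 = $68.70. Traveler owes $68.70 (running OOP $1,638.20). Insurer: $229 − $68.70 = $160.30.
Bill 4, $1,748: deductible met; 30% of $1,748 = $524.40. Traveler owes $524.40 (running OOP $2,162.60). Plan pays $1,748 − $524.40 = $1,223.60.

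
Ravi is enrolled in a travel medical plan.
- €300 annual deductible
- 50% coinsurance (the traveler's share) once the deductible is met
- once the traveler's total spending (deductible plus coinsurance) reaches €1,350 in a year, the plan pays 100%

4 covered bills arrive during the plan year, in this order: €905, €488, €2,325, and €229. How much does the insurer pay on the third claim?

Bill 1, €905: €300 finishes the deductible; €605 goes to coinsurance; traveler's 50% is €302.50. Traveler pays €602.50; OOP now €602.50. Plan pays €905 − €602.50 = €302.50.
Bill 2, €488: 50% coinsurance on €488 = €244. Traveler pays €244; OOP now €846.50. Insurer: €488 − €244 = €244.
Bill 3, €2,325: 50% coinsurance on €2,325 = €1,162.50. That would push OOP to €2,009, over the €1,350 cap, so traveler pays €1,350 − €846.50 = €503.50. Insurer: €2,325 − €503.50 = €1,821.50.

€1,821.50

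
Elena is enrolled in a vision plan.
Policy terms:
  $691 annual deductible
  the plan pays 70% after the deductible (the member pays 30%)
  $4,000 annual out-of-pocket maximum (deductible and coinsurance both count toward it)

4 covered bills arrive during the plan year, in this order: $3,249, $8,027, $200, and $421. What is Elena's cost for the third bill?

Claim 1 ($3,249): deductible takes $691, $2,558 remains; coinsurance $2,558 × 30% = $767.40. Member pays $1,458.40; OOP now $1,458.40.
Claim 2 ($8,027): 30% coinsurance on $8,027 = $2,408.10. Member owes $2,408.10 (running OOP $3,866.50).
Claim 3 ($200): deductible already satisfied, so member's share is 30% × $200 = $60. Cost to member: $60. OOP to date $3,926.50.

$60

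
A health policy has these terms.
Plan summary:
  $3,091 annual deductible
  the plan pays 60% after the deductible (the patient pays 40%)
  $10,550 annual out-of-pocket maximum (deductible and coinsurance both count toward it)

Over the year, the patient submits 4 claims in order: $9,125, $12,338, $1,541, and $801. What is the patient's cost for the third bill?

$110.20

#1 ($9,125): $3,091 finishes the deductible; $6,034 goes to coinsurance; patient's 40% is $2,413.60. Patient owes $5,504.60 (running OOP $5,504.60).
#2 ($12,338): 40% coinsurance on $12,338 = $4,935.20. Patient owes $4,935.20 (running OOP $10,439.80).
#3 ($1,541): 40% coinsurance on $1,541 = $616.40. OOP would hit $11,056.20 > $10,550, so the cap limits the patient to $10,550 − $10,439.80 = $110.20.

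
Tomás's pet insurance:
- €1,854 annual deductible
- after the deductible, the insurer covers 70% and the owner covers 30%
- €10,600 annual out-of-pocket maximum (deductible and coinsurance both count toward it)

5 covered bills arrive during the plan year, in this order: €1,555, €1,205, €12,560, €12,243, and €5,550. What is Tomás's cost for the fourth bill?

€3,672.90

Bill 1, €1,555: fully absorbed by the deductible. Cost to owner: €1,555. OOP to date €1,555.
Bill 2, €1,205: €299 to deductible, leaving €906; coinsurance €906 × 30% = €271.80. Owner owes €570.80 (running OOP €2,125.80).
Bill 3, €12,560: deductible already satisfied, so owner's share is 30% × €12,560 = €3,768. Cost to owner: €3,768. OOP to date €5,893.80.
Bill 4, €12,243: 30% coinsurance on €12,243 = €3,672.90. Owner pays €3,672.90; OOP now €9,566.70.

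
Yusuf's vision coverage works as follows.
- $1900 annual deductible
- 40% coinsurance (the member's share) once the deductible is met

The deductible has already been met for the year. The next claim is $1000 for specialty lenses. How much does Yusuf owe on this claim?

$400

With the deductible met, the entire $1000 is subject to coinsurance.
Coinsurance: $1000 × 40% = $400.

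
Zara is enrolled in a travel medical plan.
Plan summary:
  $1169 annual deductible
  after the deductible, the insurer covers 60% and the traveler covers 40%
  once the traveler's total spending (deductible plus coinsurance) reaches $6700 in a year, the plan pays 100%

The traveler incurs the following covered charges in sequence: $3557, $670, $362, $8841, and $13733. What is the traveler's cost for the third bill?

$144.80

Bill 1, $3557: deductible takes $1169, $2388 remains; 40% of $2388 = $955.20. Cost to traveler: $2124.20. OOP to date $2124.20.
Bill 2, $670: deductible already satisfied, so traveler's share is 40% × $670 = $268. Cost to traveler: $268. OOP to date $2392.20.
Bill 3, $362: deductible met; 40% of $362 = $144.80. Cost to traveler: $144.80. OOP to date $2537.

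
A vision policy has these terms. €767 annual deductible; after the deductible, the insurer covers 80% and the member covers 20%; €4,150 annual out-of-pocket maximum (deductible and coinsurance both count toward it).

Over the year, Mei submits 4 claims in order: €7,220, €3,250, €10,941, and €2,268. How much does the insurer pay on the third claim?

#1 (€7,220): €767 finishes the deductible; €6,453 goes to coinsurance; member's 20% is €1,290.60. Cost to member: €2,057.60. OOP to date €2,057.60. Insurer: €7,220 − €2,057.60 = €5,162.40.
#2 (€3,250): deductible met; 20% of €3,250 = €650. Member pays €650; OOP now €2,707.60. Plan pays €3,250 − €650 = €2,600.
#3 (€10,941): 20% coinsurance on €10,941 = €2,188.20. Adding that to €2,707.60 gives €4,895.80, past the €4,150 cap; member pays only €4,150 − €2,707.60 = €1,442.40. Insurer: €10,941 − €1,442.40 = €9,498.60.

€9,498.60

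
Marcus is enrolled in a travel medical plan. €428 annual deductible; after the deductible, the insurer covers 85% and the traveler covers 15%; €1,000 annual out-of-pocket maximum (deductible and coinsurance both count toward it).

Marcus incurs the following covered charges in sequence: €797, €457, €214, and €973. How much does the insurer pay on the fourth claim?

Claim 1 — €797: deductible takes €428, €369 remains; 15% of €369 = €55.35. Traveler pays €483.35; OOP now €483.35. Insurer: €797 − €483.35 = €313.65.
Claim 2 — €457: deductible met; 15% of €457 = €68.55. Traveler pays €68.55; OOP now €551.90. Plan pays €457 − €68.55 = €388.45.
Claim 3 — €214: 15% coinsurance on €214 = €32.10. Traveler pays €32.10; OOP now €584. Plan pays €214 − €32.10 = €181.90.
Claim 4 — €973: deductible met; 15% of €973 = €145.95. Cost to traveler: €145.95. OOP to date €729.95. Plan pays €973 − €145.95 = €827.05.

€827.05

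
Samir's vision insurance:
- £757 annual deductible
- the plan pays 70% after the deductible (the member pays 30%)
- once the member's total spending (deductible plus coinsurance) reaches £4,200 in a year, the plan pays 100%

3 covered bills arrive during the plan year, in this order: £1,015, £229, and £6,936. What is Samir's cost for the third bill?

#1 (£1,015): £757 to deductible, leaving £258; 30% of £258 = £77.40. Member pays £834.40; OOP now £834.40.
#2 (£229): deductible already satisfied, so member's share is 30% × £229 = £68.70. Member pays £68.70; OOP now £903.10.
#3 (£6,936): 30% coinsurance on £6,936 = £2,080.80. Cost to member: £2,080.80. OOP to date £2,983.90.

£2,080.80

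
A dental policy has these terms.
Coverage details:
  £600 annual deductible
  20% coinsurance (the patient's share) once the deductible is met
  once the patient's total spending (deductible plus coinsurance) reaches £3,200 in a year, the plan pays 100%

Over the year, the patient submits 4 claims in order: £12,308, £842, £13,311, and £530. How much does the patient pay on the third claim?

£90

Claim 1 — £12,308: £600 finishes the deductible; £11,708 goes to coinsurance; 20% of £11,708 = £2,341.60. Cost to patient: £2,941.60. OOP to date £2,941.60.
Claim 2 — £842: deductible met; 20% of £842 = £168.40. Patient pays £168.40; OOP now £3,110.
Claim 3 — £13,311: deductible already satisfied, so patient's share is 20% × £13,311 = £2,662.20. That would push OOP to £5,772.20, over the £3,200 cap, so patient pays £3,200 − £3,110 = £90.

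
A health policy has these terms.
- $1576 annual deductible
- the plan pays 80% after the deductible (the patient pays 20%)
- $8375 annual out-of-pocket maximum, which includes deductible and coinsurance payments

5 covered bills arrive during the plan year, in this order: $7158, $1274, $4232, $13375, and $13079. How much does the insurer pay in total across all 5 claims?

$30743

Bill 1, $7158: $1576 finishes the deductible; $5582 goes to coinsurance; patient's 20% is $1116.40. Cost to patient: $2692.40. OOP to date $2692.40. Plan pays $7158 − $2692.40 = $4465.60.
Bill 2, $1274: 20% coinsurance on $1274 = $254.80. Cost to patient: $254.80. OOP to date $2947.20. Plan pays $1274 − $254.80 = $1019.20.
Bill 3, $4232: 20% coinsurance on $4232 = $846.40. Patient owes $846.40 (running OOP $3793.60). Insurer: $4232 − $846.40 = $3385.60.
Bill 4, $13375: deductible already satisfied, so patient's share is 20% × $13375 = $2675. Cost to patient: $2675. OOP to date $6468.60. Plan pays $13375 − $2675 = $10700.
Bill 5, $13079: deductible met; 20% of $13079 = $2615.80. That would push OOP to $9084.40, over the $8375 cap, so patient pays $8375 − $6468.60 = $1906.40. Plan pays $13079 − $1906.40 = $11172.60.
Insurer total = bills − patient's total = $39118 − $8375 = $30743.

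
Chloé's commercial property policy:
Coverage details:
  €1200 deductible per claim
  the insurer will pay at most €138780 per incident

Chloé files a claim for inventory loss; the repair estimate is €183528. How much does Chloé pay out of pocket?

€44748

After the deductible, €183528 − €1200 = €182328 remains.
Since €182328 > €138780, the payout is capped at €138780.
Business's share is the uncovered remainder: €183528 − €138780 = €44748.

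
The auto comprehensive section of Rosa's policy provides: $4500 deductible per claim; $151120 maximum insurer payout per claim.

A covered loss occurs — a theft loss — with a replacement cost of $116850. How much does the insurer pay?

$112350

After the deductible, $116850 − $4500 = $112350 remains.
$112350 is within the $151120 limit, so the insurer pays $112350.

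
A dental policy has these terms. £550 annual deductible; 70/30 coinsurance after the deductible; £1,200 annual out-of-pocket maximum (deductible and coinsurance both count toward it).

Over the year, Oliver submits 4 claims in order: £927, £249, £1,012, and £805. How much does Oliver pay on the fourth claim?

Bill 1, £927: £550 to deductible, leaving £377; coinsurance £377 × 30% = £113.10. Cost to patient: £663.10. OOP to date £663.10.
Bill 2, £249: 30% coinsurance on £249 = £74.70. Patient pays £74.70; OOP now £737.80.
Bill 3, £1,012: 30% coinsurance on £1,012 = £303.60. Cost to patient: £303.60. OOP to date £1,041.40.
Bill 4, £805: deductible already satisfied, so patient's share is 30% × £805 = £241.50. Adding that to £1,041.40 gives £1,282.90, past the £1,200 cap; patient pays only £1,200 − £1,041.40 = £158.60.

£158.60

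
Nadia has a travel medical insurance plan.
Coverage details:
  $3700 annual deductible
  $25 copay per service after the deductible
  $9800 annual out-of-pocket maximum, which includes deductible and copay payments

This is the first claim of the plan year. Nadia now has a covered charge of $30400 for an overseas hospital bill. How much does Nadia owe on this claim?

The full $3700 deductible is still open; $3700 of this bill applies to it.
That leaves $30400 − $3700 = $26700 for the copay.
Copay on this service: $25.
That puts the traveler's cost at $3700 + $25 = $3725 before any cap.
Year-to-date out-of-pocket becomes $0 + $3725 = $3725, still under the $9800 maximum, so no cap applies.

$3725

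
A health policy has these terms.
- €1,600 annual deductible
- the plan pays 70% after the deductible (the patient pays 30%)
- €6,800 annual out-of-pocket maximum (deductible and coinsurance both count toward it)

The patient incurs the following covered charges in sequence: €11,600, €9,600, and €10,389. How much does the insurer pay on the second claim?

Bill 1, €11,600: €1,600 to deductible, leaving €10,000; patient's 30% is €3,000. Patient owes €4,600 (running OOP €4,600). Insurer: €11,600 − €4,600 = €7,000.
Bill 2, €9,600: deductible met; 30% of €9,600 = €2,880. Adding that to €4,600 gives €7,480, past the €6,800 cap; patient pays only €6,800 − €4,600 = €2,200. Plan pays €9,600 − €2,200 = €7,400.

€7,400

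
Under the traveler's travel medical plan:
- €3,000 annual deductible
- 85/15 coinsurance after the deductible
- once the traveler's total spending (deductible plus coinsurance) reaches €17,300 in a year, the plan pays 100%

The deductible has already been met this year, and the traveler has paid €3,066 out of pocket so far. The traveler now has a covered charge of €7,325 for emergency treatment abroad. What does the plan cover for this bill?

The deductible is already satisfied, so the full bill goes to coinsurance.
Coinsurance: €7,325 × 15% = €1,098.75.
Total out-of-pocket so far would be €3,066 + €1,098.75 = €4,164.75, below the €17,300 cap — no reduction.
The plan picks up €7,325 − €1,098.75 = €6,226.25.

€6,226.25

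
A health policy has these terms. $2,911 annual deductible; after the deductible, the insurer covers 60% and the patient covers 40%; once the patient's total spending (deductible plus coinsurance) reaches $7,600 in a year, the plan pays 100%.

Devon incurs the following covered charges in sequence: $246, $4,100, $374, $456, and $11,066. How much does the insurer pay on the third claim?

Claim 1 — $246: entire amount goes to the deductible. Patient pays $246; OOP now $246. Plan pays $246 − $246 = $0.
Claim 2 — $4,100: $2,665 finishes the deductible; $1,435 goes to coinsurance; patient's 40% is $574. Patient pays $3,239; OOP now $3,485. Plan pays $4,100 − $3,239 = $861.
Claim 3 — $374: 40% coinsurance on $374 = $149.60. Cost to patient: $149.60. OOP to date $3,634.60. Plan pays $374 − $149.60 = $224.40.

$224.40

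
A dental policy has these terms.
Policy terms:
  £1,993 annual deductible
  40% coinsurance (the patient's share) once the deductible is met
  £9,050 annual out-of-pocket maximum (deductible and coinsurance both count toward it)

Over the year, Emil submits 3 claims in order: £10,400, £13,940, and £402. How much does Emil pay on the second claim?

Claim 1 — £10,400: deductible takes £1,993, £8,407 remains; coinsurance £8,407 × 40% = £3,362.80. Patient pays £5,355.80; OOP now £5,355.80.
Claim 2 — £13,940: deductible met; 40% of £13,940 = £5,576. Adding that to £5,355.80 gives £10,931.80, past the £9,050 cap; patient pays only £9,050 − £5,355.80 = £3,694.20.

£3,694.20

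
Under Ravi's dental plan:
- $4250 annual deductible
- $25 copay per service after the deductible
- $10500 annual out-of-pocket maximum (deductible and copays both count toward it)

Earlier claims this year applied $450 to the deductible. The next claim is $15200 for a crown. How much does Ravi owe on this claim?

$450 of the $4250 deductible is already met, leaving $3800.
That leaves $15200 − $3800 = $11400 for the copay.
Copay on this service: $25.
That puts the patient's cost at $3800 + $25 = $3825 before any cap.
Total out-of-pocket so far would be $450 + $3825 = $4275, below the $10500 cap — no reduction.

$3825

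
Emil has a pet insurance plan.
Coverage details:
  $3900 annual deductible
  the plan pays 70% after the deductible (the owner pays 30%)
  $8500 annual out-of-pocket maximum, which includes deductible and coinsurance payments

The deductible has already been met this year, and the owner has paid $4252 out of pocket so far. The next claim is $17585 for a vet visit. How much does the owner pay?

The deductible is already satisfied, so the full bill goes to coinsurance.
Coinsurance: $17585 × 30% = $5275.50.
Adding $5275.50 to the $4252 already spent would give $9527.50, which exceeds the $8500 cap; the owner pays just $8500 − $4252 = $4248.

$4248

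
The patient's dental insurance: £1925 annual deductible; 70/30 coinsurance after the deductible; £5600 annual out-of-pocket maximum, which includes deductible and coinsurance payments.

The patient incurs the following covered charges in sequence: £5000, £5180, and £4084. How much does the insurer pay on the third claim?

£2885.50

Claim 1 (£5000): deductible takes £1925, £3075 remains; 30% of £3075 = £922.50. Cost to patient: £2847.50. OOP to date £2847.50. Plan pays £5000 − £2847.50 = £2152.50.
Claim 2 (£5180): deductible met; 30% of £5180 = £1554. Patient owes £1554 (running OOP £4401.50). Insurer: £5180 − £1554 = £3626.
Claim 3 (£4084): deductible met; 30% of £4084 = £1225.20. OOP would hit £5626.70 > £5600, so the cap limits the patient to £5600 − £4401.50 = £1198.50. Plan pays £4084 − £1198.50 = £2885.50.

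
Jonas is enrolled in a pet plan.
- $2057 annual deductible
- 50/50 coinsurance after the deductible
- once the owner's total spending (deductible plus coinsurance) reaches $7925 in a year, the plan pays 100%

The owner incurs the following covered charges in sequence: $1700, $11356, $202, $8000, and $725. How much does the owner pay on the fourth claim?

Bill 1, $1700: all of it applies to the deductible. Owner pays $1700; OOP now $1700.
Bill 2, $11356: $357 to deductible, leaving $10999; owner's 50% is $5499.50. Cost to owner: $5856.50. OOP to date $7556.50.
Bill 3, $202: deductible met; 50% of $202 = $101. Cost to owner: $101. OOP to date $7657.50.
Bill 4, $8000: deductible already satisfied, so owner's share is 50% × $8000 = $4000. That would push OOP to $11657.50, over the $7925 cap, so owner pays $7925 − $7657.50 = $267.50.

$267.50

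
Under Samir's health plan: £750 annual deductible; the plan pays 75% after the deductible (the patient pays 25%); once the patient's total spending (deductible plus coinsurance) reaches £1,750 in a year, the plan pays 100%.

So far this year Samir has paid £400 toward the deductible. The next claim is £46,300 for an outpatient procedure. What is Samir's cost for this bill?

Deductible still to meet: £750 − £400 = £350.
That leaves £46,300 − £350 = £45,950 for coinsurance.
25% of £45,950 = £11,487.50 falls to the patient.
So the patient owes £350 + £11,487.50 = £11,837.50 before any cap.
Year-to-date out-of-pocket would reach £400 + £11,837.50 = £12,237.50, above the £1,750 maximum, so the patient pays only £1,750 − £400 = £1,350.

£1,350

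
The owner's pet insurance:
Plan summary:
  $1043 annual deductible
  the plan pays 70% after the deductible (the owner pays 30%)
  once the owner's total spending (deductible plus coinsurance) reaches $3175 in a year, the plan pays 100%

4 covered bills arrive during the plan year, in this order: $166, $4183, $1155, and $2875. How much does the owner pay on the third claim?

Claim 1 ($166): all of it applies to the deductible. Cost to owner: $166. OOP to date $166.
Claim 2 ($4183): deductible takes $877, $3306 remains; coinsurance $3306 × 30% = $991.80. Owner pays $1868.80; OOP now $2034.80.
Claim 3 ($1155): deductible already satisfied, so owner's share is 30% × $1155 = $346.50. Cost to owner: $346.50. OOP to date $2381.30.

$346.50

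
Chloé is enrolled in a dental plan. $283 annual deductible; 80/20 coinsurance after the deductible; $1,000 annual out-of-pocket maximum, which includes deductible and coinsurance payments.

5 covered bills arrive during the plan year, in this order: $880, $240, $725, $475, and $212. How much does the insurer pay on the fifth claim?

Bill 1, $880: $283 finishes the deductible; $597 goes to coinsurance; 20% of $597 = $119.40. Cost to patient: $402.40. OOP to date $402.40. Insurer: $880 − $402.40 = $477.60.
Bill 2, $240: deductible already satisfied, so patient's share is 20% × $240 = $48. Patient pays $48; OOP now $450.40. Insurer: $240 − $48 = $192.
Bill 3, $725: 20% coinsurance on $725 = $145. Patient pays $145; OOP now $595.40. Plan pays $725 − $145 = $580.
Bill 4, $475: 20% coinsurance on $475 = $95. Cost to patient: $95. OOP to date $690.40. Insurer: $475 − $95 = $380.
Bill 5, $212: deductible already satisfied, so patient's share is 20% × $212 = $42.40. Patient owes $42.40 (running OOP $732.80). Insurer: $212 − $42.40 = $169.60.

$169.60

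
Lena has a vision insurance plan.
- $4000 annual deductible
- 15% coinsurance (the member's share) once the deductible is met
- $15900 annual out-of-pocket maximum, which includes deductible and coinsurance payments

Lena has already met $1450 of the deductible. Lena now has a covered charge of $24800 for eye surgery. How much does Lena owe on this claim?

Deductible still to meet: $4000 − $1450 = $2550.
The remaining $22250 (= $24800 − $2550) moves to coinsurance.
Coinsurance: $22250 × 15% = $3337.50.
Member responsibility before any cap: $2550 + $3337.50 = $5887.50.
Cumulative spending $1450 + $5887.50 = $7337.50 stays under the $15900 maximum.

$5887.50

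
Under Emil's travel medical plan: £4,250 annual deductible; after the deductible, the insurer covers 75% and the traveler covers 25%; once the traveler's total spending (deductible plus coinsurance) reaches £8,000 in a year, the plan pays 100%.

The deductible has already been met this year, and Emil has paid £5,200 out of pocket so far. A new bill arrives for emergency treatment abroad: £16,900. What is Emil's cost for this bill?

£2,800

With the deductible met, the entire £16,900 is subject to coinsurance.
Coinsurance: £16,900 × 25% = £4,225.
That would bring total out-of-pocket to £9,425, past the £8,000 cap. The traveler is capped at £8,000 − £5,200 = £2,800 on this claim.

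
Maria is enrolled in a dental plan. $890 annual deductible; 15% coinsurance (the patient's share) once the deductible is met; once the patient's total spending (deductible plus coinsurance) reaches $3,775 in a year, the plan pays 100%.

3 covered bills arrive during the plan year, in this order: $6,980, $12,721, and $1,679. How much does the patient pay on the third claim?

$63.35

Bill 1, $6,980: $890 to deductible, leaving $6,090; coinsurance $6,090 × 15% = $913.50. Patient owes $1,803.50 (running OOP $1,803.50).
Bill 2, $12,721: deductible already satisfied, so patient's share is 15% × $12,721 = $1,908.15. Patient owes $1,908.15 (running OOP $3,711.65).
Bill 3, $1,679: 15% coinsurance on $1,679 = $251.85. Adding that to $3,711.65 gives $3,963.50, past the $3,775 cap; patient pays only $3,775 − $3,711.65 = $63.35.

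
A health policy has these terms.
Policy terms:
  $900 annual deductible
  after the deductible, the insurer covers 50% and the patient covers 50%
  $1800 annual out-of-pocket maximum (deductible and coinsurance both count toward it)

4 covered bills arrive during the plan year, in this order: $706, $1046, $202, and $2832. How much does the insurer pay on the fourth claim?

$2459

Bill 1, $706: fully absorbed by the deductible. Patient owes $706 (running OOP $706). Plan pays $706 − $706 = $0.
Bill 2, $1046: $194 finishes the deductible; $852 goes to coinsurance; 50% of $852 = $426. Patient pays $620; OOP now $1326. Plan pays $1046 − $620 = $426.
Bill 3, $202: deductible already satisfied, so patient's share is 50% × $202 = $101. Patient pays $101; OOP now $1427. Plan pays $202 − $101 = $101.
Bill 4, $2832: deductible already satisfied, so patient's share is 50% × $2832 = $1416. OOP would hit $2843 > $1800, so the cap limits the patient to $1800 − $1427 = $373. Plan pays $2832 − $373 = $2459.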